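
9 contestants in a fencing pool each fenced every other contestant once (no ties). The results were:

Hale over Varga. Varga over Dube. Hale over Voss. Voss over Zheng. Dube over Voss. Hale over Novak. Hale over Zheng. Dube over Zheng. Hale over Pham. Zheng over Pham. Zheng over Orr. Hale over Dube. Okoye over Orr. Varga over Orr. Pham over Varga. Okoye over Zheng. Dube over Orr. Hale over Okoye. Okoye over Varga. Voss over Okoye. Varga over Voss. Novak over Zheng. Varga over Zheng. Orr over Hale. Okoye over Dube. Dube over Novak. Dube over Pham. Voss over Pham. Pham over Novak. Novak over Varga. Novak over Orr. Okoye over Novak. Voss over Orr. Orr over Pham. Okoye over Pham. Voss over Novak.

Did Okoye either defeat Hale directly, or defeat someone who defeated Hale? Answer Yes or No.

Yes

Okoye did not beat Hale directly.
Okoye beat Novak, Dube, Zheng, Orr, Pham, Varga. Of those, Orr beat Hale.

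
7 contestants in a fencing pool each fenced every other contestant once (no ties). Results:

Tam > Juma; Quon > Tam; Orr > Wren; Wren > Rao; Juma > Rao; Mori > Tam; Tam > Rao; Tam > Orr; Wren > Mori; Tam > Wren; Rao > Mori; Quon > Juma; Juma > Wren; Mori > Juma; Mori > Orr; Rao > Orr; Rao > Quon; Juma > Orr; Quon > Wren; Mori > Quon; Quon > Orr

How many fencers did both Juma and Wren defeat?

1

Juma beat: Wren, Orr, Rao.
Wren beat: Rao, Mori.
Both beat: Rao — 1.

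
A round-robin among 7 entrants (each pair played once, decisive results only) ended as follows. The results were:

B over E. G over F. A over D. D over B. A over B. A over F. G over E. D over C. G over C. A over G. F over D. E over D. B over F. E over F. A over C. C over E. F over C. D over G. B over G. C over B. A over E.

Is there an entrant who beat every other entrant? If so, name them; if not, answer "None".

A

A has 6 wins out of 6 opponents — a perfect record.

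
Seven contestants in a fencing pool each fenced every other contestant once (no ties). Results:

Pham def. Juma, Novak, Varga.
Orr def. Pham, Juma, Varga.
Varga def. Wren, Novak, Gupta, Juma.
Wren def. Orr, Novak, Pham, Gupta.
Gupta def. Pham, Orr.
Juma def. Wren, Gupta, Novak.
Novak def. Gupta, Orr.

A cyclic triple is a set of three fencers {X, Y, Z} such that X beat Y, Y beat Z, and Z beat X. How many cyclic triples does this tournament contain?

Win totals: Wren 4, Orr 3, Pham 3, Gupta 2, Juma 3, Novak 2, Varga 4.
A fencer with w wins dominates both others in C(w,2) triples; summing gives 6 + 3 + 3 + 1 + 3 + 1 + 6 = 23 transitive triples.
Total triples C(7,3) = 35, so cyclic triples = 35 − 23 = 12.

12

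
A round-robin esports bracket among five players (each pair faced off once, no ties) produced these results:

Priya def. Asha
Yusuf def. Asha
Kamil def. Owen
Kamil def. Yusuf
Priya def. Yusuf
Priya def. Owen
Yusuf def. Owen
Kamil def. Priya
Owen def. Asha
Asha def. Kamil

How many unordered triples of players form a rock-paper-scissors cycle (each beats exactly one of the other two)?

3

Of the C(5,3) = 10 triples, the cyclic ones are: {Yusuf, Asha, Kamil}; {Owen, Asha, Kamil}; {Asha, Priya, Kamil}.
That is 3.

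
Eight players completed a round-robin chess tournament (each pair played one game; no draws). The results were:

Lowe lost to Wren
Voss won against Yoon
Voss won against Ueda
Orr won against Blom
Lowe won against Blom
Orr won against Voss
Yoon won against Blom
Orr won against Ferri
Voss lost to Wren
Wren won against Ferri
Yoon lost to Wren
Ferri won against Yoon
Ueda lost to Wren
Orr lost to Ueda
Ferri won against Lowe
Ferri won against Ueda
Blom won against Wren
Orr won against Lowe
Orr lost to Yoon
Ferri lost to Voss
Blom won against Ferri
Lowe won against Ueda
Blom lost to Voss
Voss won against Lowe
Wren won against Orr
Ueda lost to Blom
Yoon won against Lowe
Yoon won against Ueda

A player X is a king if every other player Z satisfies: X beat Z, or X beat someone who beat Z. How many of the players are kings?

Orr reaches everyone (king).
Ueda cannot reach Wren, Yoon in two steps.
Wren reaches everyone (king).
Lowe cannot reach Yoon, Voss in two steps.
Yoon reaches everyone (king).
Ferri cannot reach Wren, Voss in two steps.
Blom reaches everyone (king).
Voss reaches everyone (king).
Kings: Orr, Wren, Yoon, Blom, Voss — 5.

5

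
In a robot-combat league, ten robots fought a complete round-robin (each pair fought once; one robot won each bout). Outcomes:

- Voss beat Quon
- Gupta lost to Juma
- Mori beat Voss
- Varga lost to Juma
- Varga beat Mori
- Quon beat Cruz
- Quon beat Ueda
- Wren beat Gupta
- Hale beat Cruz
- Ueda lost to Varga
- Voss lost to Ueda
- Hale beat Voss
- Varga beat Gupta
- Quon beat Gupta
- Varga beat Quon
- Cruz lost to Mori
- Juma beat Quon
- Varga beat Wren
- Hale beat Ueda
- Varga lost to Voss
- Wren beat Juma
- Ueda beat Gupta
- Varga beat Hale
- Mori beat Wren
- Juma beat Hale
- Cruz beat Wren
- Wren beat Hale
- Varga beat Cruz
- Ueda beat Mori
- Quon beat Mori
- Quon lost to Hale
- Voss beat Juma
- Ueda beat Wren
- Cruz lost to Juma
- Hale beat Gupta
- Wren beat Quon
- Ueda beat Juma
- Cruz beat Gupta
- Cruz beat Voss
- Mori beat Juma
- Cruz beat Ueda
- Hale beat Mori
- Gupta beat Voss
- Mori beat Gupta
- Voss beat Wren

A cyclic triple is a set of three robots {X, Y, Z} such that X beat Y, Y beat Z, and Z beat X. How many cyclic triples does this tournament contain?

30

Win totals: Cruz 4, Quon 4, Wren 4, Hale 6, Gupta 1, Voss 4, Mori 5, Varga 7, Juma 5, Ueda 5.
A robot with w wins dominates both others in C(w,2) triples; summing gives 6 + 6 + 6 + 15 + 0 + 6 + 10 + 21 + 10 + 10 = 90 transitive triples.
Total triples C(10,3) = 120, so cyclic triples = 120 − 90 = 30.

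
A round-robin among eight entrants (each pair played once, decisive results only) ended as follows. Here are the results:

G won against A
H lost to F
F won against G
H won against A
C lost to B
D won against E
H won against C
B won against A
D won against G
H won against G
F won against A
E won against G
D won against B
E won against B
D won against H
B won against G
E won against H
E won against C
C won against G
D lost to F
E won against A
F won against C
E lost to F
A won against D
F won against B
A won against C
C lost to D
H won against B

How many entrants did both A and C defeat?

0

A beat: C, D.
C beat: G.
No one was beaten by both.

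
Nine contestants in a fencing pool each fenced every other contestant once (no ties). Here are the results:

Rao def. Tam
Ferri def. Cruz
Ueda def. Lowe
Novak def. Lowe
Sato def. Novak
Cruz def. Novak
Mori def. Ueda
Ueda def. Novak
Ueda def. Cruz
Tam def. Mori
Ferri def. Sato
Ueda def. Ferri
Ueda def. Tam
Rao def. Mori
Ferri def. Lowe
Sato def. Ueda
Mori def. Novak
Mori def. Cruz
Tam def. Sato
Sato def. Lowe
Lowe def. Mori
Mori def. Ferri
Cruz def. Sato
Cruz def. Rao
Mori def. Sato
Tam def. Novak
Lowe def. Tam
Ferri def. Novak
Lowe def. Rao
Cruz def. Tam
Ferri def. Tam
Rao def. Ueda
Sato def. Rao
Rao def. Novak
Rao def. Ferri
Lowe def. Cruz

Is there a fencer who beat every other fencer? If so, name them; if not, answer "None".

None

Highest win total is Ueda with 5 (out of 8 possible).
Ueda lost to Rao, Sato, Mori, so no fencer went undefeated.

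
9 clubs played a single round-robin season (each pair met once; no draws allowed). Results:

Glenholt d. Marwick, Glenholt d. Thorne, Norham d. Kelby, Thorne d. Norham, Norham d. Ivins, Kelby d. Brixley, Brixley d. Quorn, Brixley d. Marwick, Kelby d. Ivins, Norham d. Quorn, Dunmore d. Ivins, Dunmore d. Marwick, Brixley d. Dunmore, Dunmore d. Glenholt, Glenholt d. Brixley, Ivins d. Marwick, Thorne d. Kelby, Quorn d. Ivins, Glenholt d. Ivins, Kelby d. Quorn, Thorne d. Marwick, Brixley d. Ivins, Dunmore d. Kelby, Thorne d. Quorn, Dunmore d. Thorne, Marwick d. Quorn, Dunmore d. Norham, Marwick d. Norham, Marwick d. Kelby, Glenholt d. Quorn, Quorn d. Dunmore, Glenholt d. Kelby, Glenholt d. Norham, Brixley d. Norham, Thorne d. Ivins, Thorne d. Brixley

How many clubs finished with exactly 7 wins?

Win totals: Quorn 2, Brixley 5, Dunmore 6, Thorne 6, Norham 3, Marwick 3, Glenholt 7, Kelby 3, Ivins 1.
Exactly 7: Glenholt — 1 club.

1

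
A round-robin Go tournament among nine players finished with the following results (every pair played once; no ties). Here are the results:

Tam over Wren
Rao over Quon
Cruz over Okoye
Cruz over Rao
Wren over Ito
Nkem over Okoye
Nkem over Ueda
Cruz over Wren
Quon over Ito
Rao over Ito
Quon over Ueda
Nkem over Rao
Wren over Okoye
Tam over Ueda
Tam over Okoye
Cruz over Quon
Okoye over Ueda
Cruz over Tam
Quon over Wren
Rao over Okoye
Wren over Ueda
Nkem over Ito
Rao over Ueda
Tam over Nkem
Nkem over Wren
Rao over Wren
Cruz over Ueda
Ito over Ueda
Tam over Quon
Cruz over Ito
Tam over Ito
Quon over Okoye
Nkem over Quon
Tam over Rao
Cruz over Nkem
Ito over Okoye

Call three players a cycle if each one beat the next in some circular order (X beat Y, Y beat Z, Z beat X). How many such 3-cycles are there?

Win totals: Rao 5, Ueda 0, Cruz 8, Ito 2, Okoye 1, Tam 7, Quon 4, Wren 3, Nkem 6.
A player with w wins dominates both others in C(w,2) triples; summing gives 10 + 0 + 28 + 1 + 0 + 21 + 6 + 3 + 15 = 84 transitive triples.
Total triples C(9,3) = 84, so cyclic triples = 84 − 84 = 0.

0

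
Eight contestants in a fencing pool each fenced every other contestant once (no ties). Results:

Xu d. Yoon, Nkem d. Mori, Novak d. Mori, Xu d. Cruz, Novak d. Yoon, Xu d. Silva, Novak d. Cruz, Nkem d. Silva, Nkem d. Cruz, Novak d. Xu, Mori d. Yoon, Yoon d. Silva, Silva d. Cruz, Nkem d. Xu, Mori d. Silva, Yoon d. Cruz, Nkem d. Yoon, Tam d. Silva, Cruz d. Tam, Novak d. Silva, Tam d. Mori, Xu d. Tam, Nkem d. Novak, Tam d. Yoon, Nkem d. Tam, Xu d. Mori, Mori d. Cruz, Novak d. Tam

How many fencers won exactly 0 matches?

Win totals: Novak 6, Yoon 2, Cruz 1, Silva 1, Mori 3, Xu 5, Nkem 7, Tam 3.
No fencer has exactly 0 wins.

0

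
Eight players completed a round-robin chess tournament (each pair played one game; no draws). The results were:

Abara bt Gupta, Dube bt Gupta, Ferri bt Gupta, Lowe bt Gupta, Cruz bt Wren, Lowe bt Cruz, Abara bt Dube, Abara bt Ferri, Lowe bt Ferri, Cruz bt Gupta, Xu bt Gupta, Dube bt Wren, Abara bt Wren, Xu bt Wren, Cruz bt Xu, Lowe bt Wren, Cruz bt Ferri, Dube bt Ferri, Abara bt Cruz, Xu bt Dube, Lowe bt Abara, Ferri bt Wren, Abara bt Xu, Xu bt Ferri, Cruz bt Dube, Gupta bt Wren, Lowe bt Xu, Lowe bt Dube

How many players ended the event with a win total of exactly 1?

Win totals: Dube 3, Wren 0, Xu 4, Cruz 5, Abara 6, Ferri 2, Gupta 1, Lowe 7.
Exactly 1: Gupta — 1 player.

1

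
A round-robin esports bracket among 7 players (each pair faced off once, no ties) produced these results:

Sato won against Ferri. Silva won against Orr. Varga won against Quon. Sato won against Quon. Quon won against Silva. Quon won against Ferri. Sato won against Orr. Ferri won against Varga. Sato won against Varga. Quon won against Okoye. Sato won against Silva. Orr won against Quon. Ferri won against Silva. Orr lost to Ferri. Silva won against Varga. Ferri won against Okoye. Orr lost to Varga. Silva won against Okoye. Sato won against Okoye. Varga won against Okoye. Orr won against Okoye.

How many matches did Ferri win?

4

Ferri's results: beat Orr, Varga, Silva, Okoye; lost to Quon, Sato.
That is 4 wins.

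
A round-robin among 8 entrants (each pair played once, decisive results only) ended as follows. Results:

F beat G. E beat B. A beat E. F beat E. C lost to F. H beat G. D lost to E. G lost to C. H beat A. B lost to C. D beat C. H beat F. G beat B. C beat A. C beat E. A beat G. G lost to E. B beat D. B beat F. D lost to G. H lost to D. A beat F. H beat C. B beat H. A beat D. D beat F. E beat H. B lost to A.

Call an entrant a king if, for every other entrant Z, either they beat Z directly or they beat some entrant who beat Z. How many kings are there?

A reaches everyone (king).
B reaches everyone (king).
C reaches everyone (king).
D reaches everyone (king).
E reaches everyone (king).
F reaches everyone (king).
G cannot reach A, E in two steps.
H reaches everyone (king).
Kings: A, B, C, D, E, F, H — 7.

7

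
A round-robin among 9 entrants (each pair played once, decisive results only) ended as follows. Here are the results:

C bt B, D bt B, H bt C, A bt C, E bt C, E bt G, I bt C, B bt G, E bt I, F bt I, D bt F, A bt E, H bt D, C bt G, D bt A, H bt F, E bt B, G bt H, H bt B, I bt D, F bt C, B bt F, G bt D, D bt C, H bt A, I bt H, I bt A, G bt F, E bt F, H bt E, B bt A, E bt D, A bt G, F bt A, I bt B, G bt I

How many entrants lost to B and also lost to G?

B beat: A, F, G.
G beat: D, F, H, I.
Both beat: F — 1.

1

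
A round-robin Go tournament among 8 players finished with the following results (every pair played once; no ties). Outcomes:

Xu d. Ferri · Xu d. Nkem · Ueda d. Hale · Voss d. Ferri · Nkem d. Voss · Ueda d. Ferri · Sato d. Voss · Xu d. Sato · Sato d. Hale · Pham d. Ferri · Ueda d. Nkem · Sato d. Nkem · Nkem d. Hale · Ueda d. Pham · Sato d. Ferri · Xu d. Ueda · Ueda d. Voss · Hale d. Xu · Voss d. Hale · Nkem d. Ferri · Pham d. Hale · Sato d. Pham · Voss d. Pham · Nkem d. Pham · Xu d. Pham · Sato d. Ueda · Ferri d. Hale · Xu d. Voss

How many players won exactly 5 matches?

1

Win totals: Ferri 1, Pham 2, Nkem 4, Xu 6, Voss 3, Sato 6, Ueda 5, Hale 1.
Exactly 5: Ueda — 1 player.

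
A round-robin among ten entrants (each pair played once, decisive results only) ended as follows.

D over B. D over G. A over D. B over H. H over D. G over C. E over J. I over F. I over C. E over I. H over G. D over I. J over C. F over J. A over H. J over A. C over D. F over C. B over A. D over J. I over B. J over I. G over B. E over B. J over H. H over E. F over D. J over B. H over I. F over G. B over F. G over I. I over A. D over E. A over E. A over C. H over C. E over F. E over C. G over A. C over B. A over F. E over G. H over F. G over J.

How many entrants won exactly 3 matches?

1

Win totals: A 5, B 3, C 2, D 5, E 6, F 4, G 5, H 6, I 4, J 5.
Exactly 3: B — 1 entrant.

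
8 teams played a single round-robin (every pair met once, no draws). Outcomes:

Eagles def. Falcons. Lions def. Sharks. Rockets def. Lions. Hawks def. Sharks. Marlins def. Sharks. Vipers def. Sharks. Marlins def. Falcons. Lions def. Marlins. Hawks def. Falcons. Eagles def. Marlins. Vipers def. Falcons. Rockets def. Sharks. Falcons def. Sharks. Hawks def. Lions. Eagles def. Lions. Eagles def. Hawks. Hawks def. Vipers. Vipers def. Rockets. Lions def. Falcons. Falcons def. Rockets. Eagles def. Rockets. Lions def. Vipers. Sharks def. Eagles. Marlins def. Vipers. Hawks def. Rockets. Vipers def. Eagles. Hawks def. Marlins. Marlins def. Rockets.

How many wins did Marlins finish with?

Marlins' results: beat Sharks, Rockets, Vipers, Falcons; lost to Lions, Eagles, Hawks.
That is 4 wins.

4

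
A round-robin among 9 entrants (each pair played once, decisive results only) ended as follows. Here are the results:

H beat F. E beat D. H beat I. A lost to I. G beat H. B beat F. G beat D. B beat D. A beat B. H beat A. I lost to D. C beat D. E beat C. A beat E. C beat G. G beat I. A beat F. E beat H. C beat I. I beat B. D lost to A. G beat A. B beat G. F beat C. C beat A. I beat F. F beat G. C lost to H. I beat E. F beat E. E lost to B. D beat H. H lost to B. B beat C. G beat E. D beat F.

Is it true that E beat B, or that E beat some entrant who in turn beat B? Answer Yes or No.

No

E did not beat B directly.
E beat C, D, H, but each of them lost to B. No two-step path.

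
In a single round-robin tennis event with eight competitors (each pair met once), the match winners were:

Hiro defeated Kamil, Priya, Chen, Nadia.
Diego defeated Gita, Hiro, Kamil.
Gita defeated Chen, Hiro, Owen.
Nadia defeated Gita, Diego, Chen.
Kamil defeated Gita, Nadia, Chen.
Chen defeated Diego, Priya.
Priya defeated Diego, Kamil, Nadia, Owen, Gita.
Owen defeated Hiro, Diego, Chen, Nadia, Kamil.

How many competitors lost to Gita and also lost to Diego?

1

Gita beat: Hiro, Chen, Owen.
Diego beat: Hiro, Kamil, Gita.
Both beat: Hiro — 1.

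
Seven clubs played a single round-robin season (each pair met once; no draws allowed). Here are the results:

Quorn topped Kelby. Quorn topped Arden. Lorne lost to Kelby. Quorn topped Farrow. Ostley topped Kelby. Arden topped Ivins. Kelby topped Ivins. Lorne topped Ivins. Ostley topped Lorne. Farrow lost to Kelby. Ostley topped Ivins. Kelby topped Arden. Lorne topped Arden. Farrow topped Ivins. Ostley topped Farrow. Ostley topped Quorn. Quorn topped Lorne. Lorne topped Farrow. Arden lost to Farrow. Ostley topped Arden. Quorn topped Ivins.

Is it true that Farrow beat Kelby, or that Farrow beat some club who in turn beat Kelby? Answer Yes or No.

Farrow did not beat Kelby directly.
Farrow beat Arden, Ivins, but each of them lost to Kelby. No two-step path.

No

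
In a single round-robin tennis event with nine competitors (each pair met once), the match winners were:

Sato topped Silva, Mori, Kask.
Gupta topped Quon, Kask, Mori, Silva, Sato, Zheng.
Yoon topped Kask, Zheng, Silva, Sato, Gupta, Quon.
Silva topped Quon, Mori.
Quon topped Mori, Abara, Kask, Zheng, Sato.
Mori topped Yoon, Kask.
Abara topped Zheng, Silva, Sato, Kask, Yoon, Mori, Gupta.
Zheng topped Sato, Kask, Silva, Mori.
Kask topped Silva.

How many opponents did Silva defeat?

Silva's results: beat Mori, Quon; lost to Kask, Abara, Yoon, Sato, Zheng, Gupta.
That is 2 wins.

2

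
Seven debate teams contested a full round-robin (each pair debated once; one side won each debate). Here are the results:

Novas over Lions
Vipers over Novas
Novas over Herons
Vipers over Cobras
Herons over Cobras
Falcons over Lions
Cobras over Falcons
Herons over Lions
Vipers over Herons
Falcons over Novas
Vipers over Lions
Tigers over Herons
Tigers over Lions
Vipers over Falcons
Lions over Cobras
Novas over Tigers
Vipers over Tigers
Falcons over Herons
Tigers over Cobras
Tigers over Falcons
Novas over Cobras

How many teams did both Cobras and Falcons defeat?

0

Cobras beat: Falcons.
Falcons beat: Novas, Herons, Lions.
No one was beaten by both.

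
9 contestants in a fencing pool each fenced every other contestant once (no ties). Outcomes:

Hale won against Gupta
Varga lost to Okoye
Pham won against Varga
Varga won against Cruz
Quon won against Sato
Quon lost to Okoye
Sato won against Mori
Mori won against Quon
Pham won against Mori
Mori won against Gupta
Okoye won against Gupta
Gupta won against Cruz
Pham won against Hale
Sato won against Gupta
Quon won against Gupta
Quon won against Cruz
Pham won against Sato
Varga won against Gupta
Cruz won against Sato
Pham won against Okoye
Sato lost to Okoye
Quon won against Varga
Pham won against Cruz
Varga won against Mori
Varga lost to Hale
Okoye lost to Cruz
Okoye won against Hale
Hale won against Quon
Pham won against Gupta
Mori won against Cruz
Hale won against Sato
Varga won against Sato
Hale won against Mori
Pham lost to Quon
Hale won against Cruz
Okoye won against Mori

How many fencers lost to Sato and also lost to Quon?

1

Sato beat: Gupta, Mori.
Quon beat: Gupta, Pham, Varga, Cruz, Sato.
Both beat: Gupta — 1.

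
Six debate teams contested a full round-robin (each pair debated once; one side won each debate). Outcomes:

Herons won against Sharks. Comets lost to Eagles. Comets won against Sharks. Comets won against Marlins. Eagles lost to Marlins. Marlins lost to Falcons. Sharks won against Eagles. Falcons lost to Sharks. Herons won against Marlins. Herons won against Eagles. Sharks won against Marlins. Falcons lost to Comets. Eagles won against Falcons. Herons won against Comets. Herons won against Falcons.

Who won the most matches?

Herons

Win totals: Herons 5, Eagles 2, Marlins 1, Sharks 3, Falcons 1, Comets 3.
Herons leads with 5 wins (next highest: 3).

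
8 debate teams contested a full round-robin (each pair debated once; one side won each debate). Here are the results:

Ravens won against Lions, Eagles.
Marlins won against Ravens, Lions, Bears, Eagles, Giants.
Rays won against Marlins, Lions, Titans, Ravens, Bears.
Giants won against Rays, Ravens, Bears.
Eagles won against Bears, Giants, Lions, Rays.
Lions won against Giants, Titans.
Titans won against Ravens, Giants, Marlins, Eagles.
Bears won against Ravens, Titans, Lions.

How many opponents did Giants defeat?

3

Giants' results: beat Rays, Bears, Ravens; lost to Titans, Eagles, Lions, Marlins.
That is 3 wins.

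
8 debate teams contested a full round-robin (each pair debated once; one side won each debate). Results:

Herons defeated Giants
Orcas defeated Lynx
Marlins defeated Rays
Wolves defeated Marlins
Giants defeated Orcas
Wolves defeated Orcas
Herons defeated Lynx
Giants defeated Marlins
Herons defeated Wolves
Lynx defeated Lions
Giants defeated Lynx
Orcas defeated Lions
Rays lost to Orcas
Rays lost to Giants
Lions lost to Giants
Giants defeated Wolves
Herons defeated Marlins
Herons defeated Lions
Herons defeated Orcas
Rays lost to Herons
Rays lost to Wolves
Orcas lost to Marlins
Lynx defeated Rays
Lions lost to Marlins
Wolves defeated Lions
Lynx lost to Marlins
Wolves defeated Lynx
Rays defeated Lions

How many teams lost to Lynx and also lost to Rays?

1

Lynx beat: Lions, Rays.
Rays beat: Lions.
Both beat: Lions — 1.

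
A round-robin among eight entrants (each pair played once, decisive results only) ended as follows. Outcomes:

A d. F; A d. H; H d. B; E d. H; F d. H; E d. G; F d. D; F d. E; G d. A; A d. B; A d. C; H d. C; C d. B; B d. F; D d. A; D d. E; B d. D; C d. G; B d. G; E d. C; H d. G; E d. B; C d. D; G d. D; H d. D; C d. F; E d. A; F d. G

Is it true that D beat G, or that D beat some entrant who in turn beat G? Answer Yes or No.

D did not beat G directly.
D beat A, E. Of those, E beat G.

Yes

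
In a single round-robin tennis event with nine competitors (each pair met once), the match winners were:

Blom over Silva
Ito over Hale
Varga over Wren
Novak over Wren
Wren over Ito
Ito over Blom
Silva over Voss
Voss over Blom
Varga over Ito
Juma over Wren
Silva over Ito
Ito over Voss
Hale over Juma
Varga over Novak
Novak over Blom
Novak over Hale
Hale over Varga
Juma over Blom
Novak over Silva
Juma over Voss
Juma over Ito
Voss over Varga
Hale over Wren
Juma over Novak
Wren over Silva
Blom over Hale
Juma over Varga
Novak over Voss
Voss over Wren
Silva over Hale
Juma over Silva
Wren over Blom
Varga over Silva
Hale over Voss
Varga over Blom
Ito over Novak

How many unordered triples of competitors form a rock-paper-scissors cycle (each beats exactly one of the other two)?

Win totals: Voss 3, Blom 2, Silva 3, Juma 7, Wren 3, Hale 4, Novak 5, Ito 4, Varga 5.
A competitor with w wins dominates both others in C(w,2) triples; summing gives 3 + 1 + 3 + 21 + 3 + 6 + 10 + 6 + 10 = 63 transitive triples.
Total triples C(9,3) = 84, so cyclic triples = 84 − 63 = 21.

21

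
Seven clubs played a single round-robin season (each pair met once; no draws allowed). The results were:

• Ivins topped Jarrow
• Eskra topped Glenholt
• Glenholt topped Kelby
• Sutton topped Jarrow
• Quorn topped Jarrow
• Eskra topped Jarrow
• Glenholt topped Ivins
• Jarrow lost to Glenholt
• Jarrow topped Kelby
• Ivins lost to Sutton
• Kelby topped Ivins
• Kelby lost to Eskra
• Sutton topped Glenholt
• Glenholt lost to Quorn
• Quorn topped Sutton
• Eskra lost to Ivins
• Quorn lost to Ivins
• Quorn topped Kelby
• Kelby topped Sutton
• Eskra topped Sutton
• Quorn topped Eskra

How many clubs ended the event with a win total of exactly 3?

3

Win totals: Glenholt 3, Ivins 3, Kelby 2, Quorn 5, Jarrow 1, Eskra 4, Sutton 3.
Exactly 3: Glenholt, Ivins, Sutton — 3 clubs.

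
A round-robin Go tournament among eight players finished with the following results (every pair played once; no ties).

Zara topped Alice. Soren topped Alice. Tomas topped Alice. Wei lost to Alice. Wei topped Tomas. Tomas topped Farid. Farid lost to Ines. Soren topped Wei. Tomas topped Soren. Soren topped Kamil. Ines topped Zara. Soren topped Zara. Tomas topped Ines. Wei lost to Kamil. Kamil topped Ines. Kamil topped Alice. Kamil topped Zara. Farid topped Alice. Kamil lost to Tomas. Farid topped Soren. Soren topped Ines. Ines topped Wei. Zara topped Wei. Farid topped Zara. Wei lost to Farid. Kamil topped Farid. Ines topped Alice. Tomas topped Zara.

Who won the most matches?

Tomas

Win totals: Kamil 5, Wei 1, Soren 5, Tomas 6, Zara 2, Ines 4, Alice 1, Farid 4.
Tomas leads with 6 wins (next highest: 5).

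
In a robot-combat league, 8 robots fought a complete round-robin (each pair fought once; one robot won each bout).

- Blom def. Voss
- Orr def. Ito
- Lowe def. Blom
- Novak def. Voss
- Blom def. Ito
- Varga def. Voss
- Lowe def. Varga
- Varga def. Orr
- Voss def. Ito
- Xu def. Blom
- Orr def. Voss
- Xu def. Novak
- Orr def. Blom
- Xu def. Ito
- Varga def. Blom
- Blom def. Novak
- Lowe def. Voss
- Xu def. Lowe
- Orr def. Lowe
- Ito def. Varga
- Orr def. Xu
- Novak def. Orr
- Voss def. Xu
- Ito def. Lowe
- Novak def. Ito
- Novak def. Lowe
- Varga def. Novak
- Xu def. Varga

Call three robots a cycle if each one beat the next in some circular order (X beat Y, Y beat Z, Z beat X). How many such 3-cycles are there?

Win totals: Varga 4, Blom 3, Lowe 3, Ito 2, Orr 5, Novak 4, Xu 5, Voss 2.
A robot with w wins dominates both others in C(w,2) triples; summing gives 6 + 3 + 3 + 1 + 10 + 6 + 10 + 1 = 40 transitive triples.
Total triples C(8,3) = 56, so cyclic triples = 56 − 40 = 16.

16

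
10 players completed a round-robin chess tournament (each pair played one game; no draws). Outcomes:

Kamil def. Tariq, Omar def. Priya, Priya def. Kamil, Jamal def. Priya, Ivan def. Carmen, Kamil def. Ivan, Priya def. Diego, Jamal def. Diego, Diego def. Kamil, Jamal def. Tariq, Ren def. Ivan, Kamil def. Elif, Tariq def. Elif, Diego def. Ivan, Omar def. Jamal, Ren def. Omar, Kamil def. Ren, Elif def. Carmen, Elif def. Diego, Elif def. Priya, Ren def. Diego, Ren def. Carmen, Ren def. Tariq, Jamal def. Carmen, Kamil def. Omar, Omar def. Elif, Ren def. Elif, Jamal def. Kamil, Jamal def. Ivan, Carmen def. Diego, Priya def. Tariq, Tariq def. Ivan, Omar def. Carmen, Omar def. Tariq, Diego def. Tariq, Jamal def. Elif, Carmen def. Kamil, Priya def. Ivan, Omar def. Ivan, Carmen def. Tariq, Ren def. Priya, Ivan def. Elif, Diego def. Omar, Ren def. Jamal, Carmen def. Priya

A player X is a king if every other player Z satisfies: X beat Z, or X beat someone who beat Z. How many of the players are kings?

Tariq cannot reach Ren, Jamal, Omar, Kamil in two steps.
Diego reaches everyone (king).
Carmen cannot reach Jamal in two steps.
Elif cannot reach Ren, Jamal in two steps.
Ivan cannot reach Ren, Jamal, Omar in two steps.
Ren reaches everyone (king).
Jamal reaches everyone (king).
Priya cannot reach Jamal in two steps.
Omar cannot reach Ren in two steps.
Kamil reaches everyone (king).
Kings: Diego, Ren, Jamal, Kamil — 4.

4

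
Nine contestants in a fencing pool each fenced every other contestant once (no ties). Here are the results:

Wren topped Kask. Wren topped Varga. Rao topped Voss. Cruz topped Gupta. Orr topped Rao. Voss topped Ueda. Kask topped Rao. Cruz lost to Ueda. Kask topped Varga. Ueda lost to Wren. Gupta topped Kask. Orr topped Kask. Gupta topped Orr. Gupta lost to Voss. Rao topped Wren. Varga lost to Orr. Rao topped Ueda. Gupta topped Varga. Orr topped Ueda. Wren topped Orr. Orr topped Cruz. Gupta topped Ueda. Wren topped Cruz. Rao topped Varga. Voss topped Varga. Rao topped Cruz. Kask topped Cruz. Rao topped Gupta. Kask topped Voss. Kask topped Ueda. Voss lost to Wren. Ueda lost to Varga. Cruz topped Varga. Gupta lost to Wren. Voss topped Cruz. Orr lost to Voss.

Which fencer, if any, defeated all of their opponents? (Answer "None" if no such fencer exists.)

None

Highest win total is Wren with 7 (out of 8 possible).
Wren lost to Rao, so no fencer went undefeated.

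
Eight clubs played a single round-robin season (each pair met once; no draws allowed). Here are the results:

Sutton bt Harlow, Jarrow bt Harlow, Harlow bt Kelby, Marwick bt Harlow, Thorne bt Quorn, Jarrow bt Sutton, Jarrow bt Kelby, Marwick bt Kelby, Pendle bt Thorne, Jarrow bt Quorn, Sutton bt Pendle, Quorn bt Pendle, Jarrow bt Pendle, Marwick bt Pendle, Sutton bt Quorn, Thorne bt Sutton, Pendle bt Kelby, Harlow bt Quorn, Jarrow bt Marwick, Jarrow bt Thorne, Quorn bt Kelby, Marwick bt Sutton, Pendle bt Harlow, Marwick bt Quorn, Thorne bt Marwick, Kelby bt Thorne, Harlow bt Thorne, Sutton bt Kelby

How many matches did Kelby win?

Kelby's results: beat Thorne; lost to Sutton, Marwick, Pendle, Quorn, Harlow, Jarrow.
That is 1 win.

1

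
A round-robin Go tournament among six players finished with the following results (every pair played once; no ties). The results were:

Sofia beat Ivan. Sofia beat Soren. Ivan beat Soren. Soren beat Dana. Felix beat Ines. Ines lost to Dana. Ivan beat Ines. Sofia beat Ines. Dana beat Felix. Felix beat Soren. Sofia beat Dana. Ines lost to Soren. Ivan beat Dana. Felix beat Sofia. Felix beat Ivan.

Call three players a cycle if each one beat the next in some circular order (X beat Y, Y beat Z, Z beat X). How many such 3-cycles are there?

3

Of the C(6,3) = 20 triples, the cyclic ones are: {Sofia, Dana, Felix}; {Ivan, Dana, Felix}; {Soren, Dana, Felix}.
That is 3.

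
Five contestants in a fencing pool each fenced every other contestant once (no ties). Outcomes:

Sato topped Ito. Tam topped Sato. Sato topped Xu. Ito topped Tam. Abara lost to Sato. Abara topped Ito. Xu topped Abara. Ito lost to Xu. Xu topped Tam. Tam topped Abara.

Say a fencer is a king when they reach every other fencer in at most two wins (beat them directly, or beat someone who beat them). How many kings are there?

Ito cannot reach Xu in two steps.
Tam reaches everyone (king).
Sato reaches everyone (king).
Xu reaches everyone (king).
Abara cannot reach Sato, Xu in two steps.
Kings: Tam, Sato, Xu — 3.

3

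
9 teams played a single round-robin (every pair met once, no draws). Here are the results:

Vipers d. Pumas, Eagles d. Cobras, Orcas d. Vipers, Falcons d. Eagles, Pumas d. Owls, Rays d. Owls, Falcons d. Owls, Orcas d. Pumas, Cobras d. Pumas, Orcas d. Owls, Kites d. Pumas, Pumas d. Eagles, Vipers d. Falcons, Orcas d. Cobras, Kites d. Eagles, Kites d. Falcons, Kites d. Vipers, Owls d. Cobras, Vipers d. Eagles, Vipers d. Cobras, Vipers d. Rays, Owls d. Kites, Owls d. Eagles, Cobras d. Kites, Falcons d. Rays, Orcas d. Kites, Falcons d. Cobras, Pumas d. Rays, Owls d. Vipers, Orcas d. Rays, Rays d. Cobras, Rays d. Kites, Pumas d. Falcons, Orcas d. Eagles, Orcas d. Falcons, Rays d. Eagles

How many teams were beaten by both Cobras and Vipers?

1

Cobras beat: Kites, Pumas.
Vipers beat: Cobras, Pumas, Falcons, Rays, Eagles.
Both beat: Pumas — 1.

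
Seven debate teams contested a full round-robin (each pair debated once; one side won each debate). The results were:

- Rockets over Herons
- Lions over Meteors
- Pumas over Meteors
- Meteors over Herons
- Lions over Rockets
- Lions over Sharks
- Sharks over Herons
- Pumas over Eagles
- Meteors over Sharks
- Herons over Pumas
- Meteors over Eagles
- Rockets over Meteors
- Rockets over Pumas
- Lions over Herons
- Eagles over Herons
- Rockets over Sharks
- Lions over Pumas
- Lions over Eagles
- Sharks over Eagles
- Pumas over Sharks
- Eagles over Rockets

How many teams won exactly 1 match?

1

Win totals: Herons 1, Rockets 4, Eagles 2, Lions 6, Pumas 3, Meteors 3, Sharks 2.
Exactly 1: Herons — 1 team.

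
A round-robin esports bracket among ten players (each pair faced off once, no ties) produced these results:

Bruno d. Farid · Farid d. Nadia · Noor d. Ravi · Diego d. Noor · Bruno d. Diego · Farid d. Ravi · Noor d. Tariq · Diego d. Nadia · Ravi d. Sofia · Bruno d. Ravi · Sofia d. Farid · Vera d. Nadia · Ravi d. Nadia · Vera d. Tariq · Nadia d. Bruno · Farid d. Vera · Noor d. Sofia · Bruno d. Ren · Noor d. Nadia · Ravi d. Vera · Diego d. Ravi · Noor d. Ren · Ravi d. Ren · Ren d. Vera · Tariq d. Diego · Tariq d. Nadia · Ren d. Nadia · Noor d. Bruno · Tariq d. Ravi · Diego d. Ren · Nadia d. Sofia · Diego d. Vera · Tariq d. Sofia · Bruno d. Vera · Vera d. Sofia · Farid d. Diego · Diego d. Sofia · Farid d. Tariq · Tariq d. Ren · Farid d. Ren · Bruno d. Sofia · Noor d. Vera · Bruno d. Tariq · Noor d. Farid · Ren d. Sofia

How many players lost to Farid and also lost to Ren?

Farid beat: Tariq, Ravi, Vera, Diego, Nadia, Ren.
Ren beat: Sofia, Vera, Nadia.
Both beat: Vera, Nadia — 2.

2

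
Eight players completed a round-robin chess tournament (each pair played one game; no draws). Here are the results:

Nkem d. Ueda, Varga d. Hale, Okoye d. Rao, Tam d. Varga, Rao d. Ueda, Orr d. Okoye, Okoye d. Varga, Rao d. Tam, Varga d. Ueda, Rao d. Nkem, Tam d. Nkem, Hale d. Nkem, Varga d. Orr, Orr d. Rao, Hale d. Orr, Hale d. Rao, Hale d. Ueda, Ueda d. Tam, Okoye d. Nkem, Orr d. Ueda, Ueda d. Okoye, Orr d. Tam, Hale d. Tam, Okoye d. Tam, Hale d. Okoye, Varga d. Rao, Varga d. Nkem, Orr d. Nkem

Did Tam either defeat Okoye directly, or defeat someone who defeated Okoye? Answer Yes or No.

Tam did not beat Okoye directly.
Tam beat Varga, Nkem, but each of them lost to Okoye. No two-step path.

No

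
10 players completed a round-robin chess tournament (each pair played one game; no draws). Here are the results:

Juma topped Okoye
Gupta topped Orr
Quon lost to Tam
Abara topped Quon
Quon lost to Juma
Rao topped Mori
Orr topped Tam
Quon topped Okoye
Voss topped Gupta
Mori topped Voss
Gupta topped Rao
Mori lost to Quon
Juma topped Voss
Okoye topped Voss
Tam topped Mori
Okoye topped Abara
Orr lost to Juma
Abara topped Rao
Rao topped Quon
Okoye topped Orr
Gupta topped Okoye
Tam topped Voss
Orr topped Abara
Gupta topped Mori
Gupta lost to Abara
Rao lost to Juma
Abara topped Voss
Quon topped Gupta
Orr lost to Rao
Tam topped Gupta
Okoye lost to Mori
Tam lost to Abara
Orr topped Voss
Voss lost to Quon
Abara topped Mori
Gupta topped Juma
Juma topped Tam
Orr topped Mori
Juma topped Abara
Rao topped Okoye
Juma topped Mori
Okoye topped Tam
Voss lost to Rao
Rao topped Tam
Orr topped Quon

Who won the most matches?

Juma

Win totals: Juma 8, Mori 2, Abara 6, Orr 5, Quon 4, Rao 6, Gupta 5, Tam 4, Okoye 4, Voss 1.
Juma leads with 8 wins (next highest: 6).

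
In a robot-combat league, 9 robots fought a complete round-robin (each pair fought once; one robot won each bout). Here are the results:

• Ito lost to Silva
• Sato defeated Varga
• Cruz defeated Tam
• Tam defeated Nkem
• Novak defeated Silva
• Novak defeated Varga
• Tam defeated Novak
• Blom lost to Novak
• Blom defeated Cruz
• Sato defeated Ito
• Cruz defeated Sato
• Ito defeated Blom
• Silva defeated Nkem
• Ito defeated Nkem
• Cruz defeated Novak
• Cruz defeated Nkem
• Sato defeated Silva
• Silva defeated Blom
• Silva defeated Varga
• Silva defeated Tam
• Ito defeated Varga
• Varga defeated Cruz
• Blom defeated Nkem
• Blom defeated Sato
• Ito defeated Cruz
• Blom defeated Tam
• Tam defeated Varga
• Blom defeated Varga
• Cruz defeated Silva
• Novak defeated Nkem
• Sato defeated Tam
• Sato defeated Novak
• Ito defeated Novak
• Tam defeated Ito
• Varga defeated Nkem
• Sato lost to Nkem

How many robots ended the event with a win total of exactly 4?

2

Win totals: Tam 4, Silva 5, Ito 5, Novak 4, Nkem 1, Sato 5, Blom 5, Varga 2, Cruz 5.
Exactly 4: Tam, Novak — 2 robots.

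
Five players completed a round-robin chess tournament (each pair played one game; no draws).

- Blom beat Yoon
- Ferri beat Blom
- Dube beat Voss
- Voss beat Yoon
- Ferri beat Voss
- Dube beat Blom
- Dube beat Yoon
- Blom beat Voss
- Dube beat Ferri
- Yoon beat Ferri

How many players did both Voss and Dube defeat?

1

Voss beat: Yoon.
Dube beat: Voss, Blom, Ferri, Yoon.
Both beat: Yoon — 1.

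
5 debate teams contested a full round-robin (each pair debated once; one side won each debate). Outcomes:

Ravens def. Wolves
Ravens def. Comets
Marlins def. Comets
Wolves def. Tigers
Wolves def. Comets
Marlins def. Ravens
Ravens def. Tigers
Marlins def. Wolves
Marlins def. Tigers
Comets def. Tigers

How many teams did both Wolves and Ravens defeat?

Wolves beat: Tigers, Comets.
Ravens beat: Wolves, Tigers, Comets.
Both beat: Tigers, Comets — 2.

2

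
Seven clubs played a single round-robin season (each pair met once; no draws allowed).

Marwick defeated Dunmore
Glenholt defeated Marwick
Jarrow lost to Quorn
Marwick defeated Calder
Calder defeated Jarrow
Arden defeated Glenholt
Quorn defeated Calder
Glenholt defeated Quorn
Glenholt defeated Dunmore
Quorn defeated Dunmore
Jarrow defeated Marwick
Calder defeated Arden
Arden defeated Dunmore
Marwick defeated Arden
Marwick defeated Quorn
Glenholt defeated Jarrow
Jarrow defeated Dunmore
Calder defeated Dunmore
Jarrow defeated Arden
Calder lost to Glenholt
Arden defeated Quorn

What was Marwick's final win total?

Marwick's results: beat Dunmore, Quorn, Arden, Calder; lost to Jarrow, Glenholt.
That is 4 wins.

4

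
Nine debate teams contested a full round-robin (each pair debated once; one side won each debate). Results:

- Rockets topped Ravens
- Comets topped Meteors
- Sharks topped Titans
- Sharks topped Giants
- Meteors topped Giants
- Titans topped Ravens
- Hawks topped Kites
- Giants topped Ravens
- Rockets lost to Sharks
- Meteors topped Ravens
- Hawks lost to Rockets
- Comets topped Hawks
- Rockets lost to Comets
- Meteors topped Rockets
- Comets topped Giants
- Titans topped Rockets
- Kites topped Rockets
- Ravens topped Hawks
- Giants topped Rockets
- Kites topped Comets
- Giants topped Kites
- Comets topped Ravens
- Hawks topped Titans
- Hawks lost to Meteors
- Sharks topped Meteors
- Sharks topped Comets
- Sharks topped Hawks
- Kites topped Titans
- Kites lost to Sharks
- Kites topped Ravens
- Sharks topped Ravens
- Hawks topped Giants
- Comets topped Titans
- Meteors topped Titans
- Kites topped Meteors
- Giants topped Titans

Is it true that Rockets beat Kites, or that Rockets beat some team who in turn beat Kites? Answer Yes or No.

Rockets did not beat Kites directly.
Rockets beat Hawks, Ravens. Of those, Hawks beat Kites.

Yes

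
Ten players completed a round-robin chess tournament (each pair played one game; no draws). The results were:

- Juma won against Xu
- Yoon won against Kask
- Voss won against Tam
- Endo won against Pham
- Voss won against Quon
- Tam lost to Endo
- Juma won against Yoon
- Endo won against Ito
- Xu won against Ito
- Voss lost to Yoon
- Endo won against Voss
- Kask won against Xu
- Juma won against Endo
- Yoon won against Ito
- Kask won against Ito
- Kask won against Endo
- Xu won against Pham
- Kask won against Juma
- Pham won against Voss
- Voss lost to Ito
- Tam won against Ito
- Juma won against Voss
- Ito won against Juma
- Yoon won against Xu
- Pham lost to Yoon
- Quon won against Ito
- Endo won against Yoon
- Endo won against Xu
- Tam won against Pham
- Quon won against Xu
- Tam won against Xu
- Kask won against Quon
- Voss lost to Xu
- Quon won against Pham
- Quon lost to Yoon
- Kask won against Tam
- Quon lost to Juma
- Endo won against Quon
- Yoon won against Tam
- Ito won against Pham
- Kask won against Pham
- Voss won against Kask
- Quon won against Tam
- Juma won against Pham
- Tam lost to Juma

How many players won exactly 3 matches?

Win totals: Ito 3, Yoon 7, Tam 3, Pham 1, Juma 7, Voss 3, Endo 7, Xu 3, Quon 4, Kask 7.
Exactly 3: Ito, Tam, Voss, Xu — 4 players.

4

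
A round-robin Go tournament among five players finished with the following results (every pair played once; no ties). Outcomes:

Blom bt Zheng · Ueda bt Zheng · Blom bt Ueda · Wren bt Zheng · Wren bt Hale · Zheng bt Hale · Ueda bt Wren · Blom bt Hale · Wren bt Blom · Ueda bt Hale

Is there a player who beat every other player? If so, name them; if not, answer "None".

Highest win total is Wren with 3 (out of 4 possible).
Wren lost to Ueda, so no player went undefeated.

None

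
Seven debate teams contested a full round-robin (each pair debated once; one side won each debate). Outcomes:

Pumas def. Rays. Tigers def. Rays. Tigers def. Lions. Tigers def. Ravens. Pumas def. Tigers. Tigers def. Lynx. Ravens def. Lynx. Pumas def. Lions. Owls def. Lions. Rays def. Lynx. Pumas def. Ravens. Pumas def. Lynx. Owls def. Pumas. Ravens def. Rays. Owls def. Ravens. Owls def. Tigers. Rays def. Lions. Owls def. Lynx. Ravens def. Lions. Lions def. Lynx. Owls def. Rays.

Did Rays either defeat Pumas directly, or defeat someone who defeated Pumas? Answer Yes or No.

Rays did not beat Pumas directly.
Rays beat Lynx, Lions, but each of them lost to Pumas. No two-step path.

No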